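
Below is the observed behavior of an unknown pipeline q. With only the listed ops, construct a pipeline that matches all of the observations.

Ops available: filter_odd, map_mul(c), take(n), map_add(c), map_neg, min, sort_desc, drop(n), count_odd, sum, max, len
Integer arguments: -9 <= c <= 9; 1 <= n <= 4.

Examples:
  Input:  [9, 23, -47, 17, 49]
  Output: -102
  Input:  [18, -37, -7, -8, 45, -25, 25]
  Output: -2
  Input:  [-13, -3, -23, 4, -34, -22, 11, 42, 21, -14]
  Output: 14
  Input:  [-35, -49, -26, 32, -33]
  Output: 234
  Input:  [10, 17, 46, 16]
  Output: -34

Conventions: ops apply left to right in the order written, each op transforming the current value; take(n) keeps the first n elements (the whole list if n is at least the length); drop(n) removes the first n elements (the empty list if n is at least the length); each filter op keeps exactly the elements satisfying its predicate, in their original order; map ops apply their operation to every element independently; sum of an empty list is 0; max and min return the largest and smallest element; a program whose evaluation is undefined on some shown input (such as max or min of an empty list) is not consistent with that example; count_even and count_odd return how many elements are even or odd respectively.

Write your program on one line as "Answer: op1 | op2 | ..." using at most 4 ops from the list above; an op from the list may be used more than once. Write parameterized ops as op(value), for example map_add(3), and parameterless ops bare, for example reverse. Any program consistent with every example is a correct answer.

filter_odd | map_neg | map_mul(2) | sum

Check, running the answer program on each example:
  [9, 23, -47, 17, 49] -> [9, 23, -47, 17, 49] -> [-9, -23, 47, -17, -49] -> [-18, -46, 94, -34, -98] -> -102
  [18, -37, -7, -8, 45, -25, 25] -> [-37, -7, 45, -25, 25] -> [37, 7, -45, 25, -25] -> [74, 14, -90, 50, -50] -> -2
  [-13, -3, -23, 4, -34, -22, 11, 42, 21, -14] -> [-13, -3, -23, 11, 21] -> [13, 3, 23, -11, -21] -> [26, 6, 46, -22, -42] -> 14
  [-35, -49, -26, 32, -33] -> [-35, -49, -33] -> [35, 49, 33] -> [70, 98, 66] -> 234
  [10, 17, 46, 16] -> [17] -> [-17] -> [-34] -> -34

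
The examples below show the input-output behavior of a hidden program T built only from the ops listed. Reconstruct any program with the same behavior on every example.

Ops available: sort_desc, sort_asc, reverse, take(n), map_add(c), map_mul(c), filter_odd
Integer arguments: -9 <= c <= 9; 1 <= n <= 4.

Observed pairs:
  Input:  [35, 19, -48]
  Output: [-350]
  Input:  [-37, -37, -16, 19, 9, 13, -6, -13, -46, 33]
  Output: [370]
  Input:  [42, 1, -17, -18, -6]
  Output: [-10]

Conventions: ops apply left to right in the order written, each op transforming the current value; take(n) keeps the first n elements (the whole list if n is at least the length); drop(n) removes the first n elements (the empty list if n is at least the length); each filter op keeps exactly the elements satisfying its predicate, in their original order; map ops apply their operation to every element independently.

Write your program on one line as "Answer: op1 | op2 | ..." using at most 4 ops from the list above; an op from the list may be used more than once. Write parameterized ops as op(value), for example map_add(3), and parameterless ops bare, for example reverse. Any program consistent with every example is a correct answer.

filter_odd | map_mul(-2) | map_mul(5) | take(1)

Check, running the answer program on each example:
  [35, 19, -48] -> [35, 19] -> [-70, -38] -> [-350, -190] -> [-350]
  [-37, -37, -16, 19, 9, 13, -6, -13, -46, 33] -> [-37, -37, 19, 9, 13, -13, 33] -> [74, 74, -38, -18, -26, 26, -66] -> [370, 370, -190, -90, -130, 130, -330] -> [370]
  [42, 1, -17, -18, -6] -> [1, -17] -> [-2, 34] -> [-10, 170] -> [-10]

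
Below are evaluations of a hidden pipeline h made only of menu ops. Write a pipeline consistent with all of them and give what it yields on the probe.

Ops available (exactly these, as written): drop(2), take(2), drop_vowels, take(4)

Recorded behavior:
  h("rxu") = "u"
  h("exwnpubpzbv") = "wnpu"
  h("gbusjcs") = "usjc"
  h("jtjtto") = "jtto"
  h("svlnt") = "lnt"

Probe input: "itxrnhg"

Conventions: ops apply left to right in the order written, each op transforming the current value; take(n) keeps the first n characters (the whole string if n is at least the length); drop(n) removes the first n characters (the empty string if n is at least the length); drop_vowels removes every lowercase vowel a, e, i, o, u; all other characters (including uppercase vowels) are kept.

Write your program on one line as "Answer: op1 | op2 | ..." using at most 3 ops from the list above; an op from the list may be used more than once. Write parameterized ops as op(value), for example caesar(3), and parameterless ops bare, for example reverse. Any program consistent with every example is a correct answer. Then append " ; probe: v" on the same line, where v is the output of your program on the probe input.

drop(2) | take(4) ; probe: "xrnh"

Check, running the answer program on each example:
  "rxu" -> "u" -> "u"
  "exwnpubpzbv" -> "wnpubpzbv" -> "wnpu"
  "gbusjcs" -> "usjcs" -> "usjc"
  "jtjtto" -> "jtto" -> "jtto"
  "svlnt" -> "lnt" -> "lnt"
  probe: "itxrnhg" -> "xrnhg" -> "xrnh"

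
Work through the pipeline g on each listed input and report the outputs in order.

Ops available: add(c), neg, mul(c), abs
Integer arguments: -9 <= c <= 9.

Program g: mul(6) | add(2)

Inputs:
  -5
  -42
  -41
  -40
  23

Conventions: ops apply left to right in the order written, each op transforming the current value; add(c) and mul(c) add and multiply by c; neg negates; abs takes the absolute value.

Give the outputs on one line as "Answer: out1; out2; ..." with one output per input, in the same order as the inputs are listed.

-28; -250; -244; -238; 140

Execution, op by op:
  -5 -> -30 -> -28
  -42 -> -252 -> -250
  -41 -> -246 -> -244
  -40 -> -240 -> -238
  23 -> 138 -> 140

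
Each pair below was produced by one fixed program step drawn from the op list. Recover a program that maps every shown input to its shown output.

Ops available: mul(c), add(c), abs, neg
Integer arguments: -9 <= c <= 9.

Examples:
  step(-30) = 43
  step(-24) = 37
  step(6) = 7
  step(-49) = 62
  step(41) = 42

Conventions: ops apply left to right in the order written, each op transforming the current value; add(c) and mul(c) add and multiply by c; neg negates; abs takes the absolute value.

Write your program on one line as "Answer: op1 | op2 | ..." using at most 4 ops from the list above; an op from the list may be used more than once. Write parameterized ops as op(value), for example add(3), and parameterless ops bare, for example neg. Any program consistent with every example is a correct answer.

add(-6) | abs | add(7)

Check, running the answer program on each example:
  -30 -> -36 -> 36 -> 43
  -24 -> -30 -> 30 -> 37
  6 -> 0 -> 0 -> 7
  -49 -> -55 -> 55 -> 62
  41 -> 35 -> 35 -> 42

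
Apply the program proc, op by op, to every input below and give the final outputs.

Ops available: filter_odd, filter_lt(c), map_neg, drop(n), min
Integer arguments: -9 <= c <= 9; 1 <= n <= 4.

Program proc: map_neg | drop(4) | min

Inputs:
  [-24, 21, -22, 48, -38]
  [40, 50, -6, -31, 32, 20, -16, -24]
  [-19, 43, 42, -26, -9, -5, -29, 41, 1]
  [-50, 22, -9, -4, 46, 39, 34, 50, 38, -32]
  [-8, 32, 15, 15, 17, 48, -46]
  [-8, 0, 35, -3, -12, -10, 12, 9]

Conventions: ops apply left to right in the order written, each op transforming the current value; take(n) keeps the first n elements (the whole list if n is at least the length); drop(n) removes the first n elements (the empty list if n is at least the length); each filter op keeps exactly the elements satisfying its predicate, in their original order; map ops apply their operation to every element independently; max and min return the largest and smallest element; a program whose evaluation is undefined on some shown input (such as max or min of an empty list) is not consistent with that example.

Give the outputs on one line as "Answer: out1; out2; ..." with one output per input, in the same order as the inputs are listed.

38; -32; -41; -50; -48; -12

Execution, op by op:
  [-24, 21, -22, 48, -38] -> [24, -21, 22, -48, 38] -> [38] -> 38
  [40, 50, -6, -31, 32, 20, -16, -24] -> [-40, -50, 6, 31, -32, -20, 16, 24] -> [-32, -20, 16, 24] -> -32
  [-19, 43, 42, -26, -9, -5, -29, 41, 1] -> [19, -43, -42, 26, 9, 5, 29, -41, -1] -> [9, 5, 29, -41, -1] -> -41
  [-50, 22, -9, -4, 46, 39, 34, 50, 38, -32] -> [50, -22, 9, 4, -46, -39, -34, -50, -38, 32] -> [-46, -39, -34, -50, -38, 32] -> -50
  [-8, 32, 15, 15, 17, 48, -46] -> [8, -32, -15, -15, -17, -48, 46] -> [-17, -48, 46] -> -48
  [-8, 0, 35, -3, -12, -10, 12, 9] -> [8, 0, -35, 3, 12, 10, -12, -9] -> [12, 10, -12, -9] -> -12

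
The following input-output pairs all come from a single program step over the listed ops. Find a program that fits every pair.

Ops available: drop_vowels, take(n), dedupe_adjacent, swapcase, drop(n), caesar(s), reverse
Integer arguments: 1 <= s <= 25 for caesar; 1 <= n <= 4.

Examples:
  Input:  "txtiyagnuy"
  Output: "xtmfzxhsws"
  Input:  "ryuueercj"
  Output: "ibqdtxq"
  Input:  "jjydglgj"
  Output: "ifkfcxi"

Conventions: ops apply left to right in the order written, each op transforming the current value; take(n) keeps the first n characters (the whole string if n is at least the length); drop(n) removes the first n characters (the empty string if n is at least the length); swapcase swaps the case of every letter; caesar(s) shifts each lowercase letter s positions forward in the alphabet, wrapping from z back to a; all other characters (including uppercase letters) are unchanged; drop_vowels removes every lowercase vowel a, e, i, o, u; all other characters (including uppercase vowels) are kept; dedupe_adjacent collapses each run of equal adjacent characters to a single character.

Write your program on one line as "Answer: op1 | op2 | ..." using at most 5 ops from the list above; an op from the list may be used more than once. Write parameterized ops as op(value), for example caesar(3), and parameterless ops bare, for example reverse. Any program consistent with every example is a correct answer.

swapcase | reverse | dedupe_adjacent | swapcase | caesar(25)

Check, running the answer program on each example:
  "txtiyagnuy" -> "TXTIYAGNUY" -> "YUNGAYITXT" -> "YUNGAYITXT" -> "yungayitxt" -> "xtmfzxhsws"
  "ryuueercj" -> "RYUUEERCJ" -> "JCREEUUYR" -> "JCREUYR" -> "jcreuyr" -> "ibqdtxq"
  "jjydglgj" -> "JJYDGLGJ" -> "JGLGDYJJ" -> "JGLGDYJ" -> "jglgdyj" -> "ifkfcxi"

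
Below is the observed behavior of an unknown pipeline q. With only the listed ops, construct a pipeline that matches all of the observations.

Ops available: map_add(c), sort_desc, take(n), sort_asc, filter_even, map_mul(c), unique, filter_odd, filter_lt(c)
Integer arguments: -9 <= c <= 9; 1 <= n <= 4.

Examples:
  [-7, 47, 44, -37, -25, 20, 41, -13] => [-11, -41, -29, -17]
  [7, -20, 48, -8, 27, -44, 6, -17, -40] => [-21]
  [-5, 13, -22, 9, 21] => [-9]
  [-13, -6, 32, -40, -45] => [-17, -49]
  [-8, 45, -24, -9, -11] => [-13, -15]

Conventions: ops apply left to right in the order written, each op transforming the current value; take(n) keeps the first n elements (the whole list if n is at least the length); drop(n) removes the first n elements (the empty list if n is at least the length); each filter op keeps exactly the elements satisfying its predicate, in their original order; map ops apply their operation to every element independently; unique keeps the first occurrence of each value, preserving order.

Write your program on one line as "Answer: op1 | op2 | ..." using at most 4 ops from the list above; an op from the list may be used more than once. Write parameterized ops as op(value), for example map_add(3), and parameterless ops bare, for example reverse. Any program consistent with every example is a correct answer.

filter_lt(1) | filter_odd | map_add(-4)

Check, running the answer program on each example:
  [-7, 47, 44, -37, -25, 20, 41, -13] -> [-7, -37, -25, -13] -> [-7, -37, -25, -13] -> [-11, -41, -29, -17]
  [7, -20, 48, -8, 27, -44, 6, -17, -40] -> [-20, -8, -44, -17, -40] -> [-17] -> [-21]
  [-5, 13, -22, 9, 21] -> [-5, -22] -> [-5] -> [-9]
  [-13, -6, 32, -40, -45] -> [-13, -6, -40, -45] -> [-13, -45] -> [-17, -49]
  [-8, 45, -24, -9, -11] -> [-8, -24, -9, -11] -> [-9, -11] -> [-13, -15]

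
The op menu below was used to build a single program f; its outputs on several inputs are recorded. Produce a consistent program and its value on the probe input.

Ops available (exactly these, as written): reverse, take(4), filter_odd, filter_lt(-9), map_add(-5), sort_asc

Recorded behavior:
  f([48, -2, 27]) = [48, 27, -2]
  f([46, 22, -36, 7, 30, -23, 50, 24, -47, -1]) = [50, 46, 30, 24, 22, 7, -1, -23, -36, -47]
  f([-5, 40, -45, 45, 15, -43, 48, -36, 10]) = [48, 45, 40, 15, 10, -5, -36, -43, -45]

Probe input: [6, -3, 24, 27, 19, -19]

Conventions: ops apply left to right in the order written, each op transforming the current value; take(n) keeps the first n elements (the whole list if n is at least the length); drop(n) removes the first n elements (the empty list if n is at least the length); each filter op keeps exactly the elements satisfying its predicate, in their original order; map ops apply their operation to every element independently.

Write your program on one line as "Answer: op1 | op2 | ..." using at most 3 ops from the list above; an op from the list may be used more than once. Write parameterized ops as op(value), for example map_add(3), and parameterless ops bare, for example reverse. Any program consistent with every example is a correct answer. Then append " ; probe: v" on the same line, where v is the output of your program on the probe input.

reverse | sort_asc | reverse ; probe: [27, 24, 19, 6, -3, -19]

Check, running the answer program on each example:
  [48, -2, 27] -> [27, -2, 48] -> [-2, 27, 48] -> [48, 27, -2]
  [46, 22, -36, 7, 30, -23, 50, 24, -47, -1] -> [-1, -47, 24, 50, -23, 30, 7, -36, 22, 46] -> [-47, -36, -23, -1, 7, 22, 24, 30, 46, 50] -> [50, 46, 30, 24, 22, 7, -1, -23, -36, -47]
  [-5, 40, -45, 45, 15, -43, 48, -36, 10] -> [10, -36, 48, -43, 15, 45, -45, 40, -5] -> [-45, -43, -36, -5, 10, 15, 40, 45, 48] -> [48, 45, 40, 15, 10, -5, -36, -43, -45]
  probe: [6, -3, 24, 27, 19, -19] -> [-19, 19, 27, 24, -3, 6] -> [-19, -3, 6, 19, 24, 27] -> [27, 24, 19, 6, -3, -19]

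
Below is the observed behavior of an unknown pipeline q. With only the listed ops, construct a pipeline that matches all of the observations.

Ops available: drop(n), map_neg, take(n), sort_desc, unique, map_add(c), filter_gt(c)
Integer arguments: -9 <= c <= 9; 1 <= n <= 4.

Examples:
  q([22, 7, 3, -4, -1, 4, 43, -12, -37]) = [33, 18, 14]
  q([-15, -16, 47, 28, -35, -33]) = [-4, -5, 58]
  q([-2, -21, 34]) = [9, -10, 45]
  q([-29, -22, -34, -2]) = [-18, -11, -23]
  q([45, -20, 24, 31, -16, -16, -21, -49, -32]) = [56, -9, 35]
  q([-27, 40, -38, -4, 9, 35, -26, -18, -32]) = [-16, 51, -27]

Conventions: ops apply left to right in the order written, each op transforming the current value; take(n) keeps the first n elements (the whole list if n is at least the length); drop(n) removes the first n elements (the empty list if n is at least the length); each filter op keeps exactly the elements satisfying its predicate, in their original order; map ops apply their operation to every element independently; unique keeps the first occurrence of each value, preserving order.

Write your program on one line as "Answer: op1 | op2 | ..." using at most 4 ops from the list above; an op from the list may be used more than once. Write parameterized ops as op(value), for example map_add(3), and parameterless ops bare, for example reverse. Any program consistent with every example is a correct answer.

map_add(8) | map_add(3) | take(3)

Check, running the answer program on each example:
  [22, 7, 3, -4, -1, 4, 43, -12, -37] -> [30, 15, 11, 4, 7, 12, 51, -4, -29] -> [33, 18, 14, 7, 10, 15, 54, -1, -26] -> [33, 18, 14]
  [-15, -16, 47, 28, -35, -33] -> [-7, -8, 55, 36, -27, -25] -> [-4, -5, 58, 39, -24, -22] -> [-4, -5, 58]
  [-2, -21, 34] -> [6, -13, 42] -> [9, -10, 45] -> [9, -10, 45]
  [-29, -22, -34, -2] -> [-21, -14, -26, 6] -> [-18, -11, -23, 9] -> [-18, -11, -23]
  [45, -20, 24, 31, -16, -16, -21, -49, -32] -> [53, -12, 32, 39, -8, -8, -13, -41, -24] -> [56, -9, 35, 42, -5, -5, -10, -38, -21] -> [56, -9, 35]
  [-27, 40, -38, -4, 9, 35, -26, -18, -32] -> [-19, 48, -30, 4, 17, 43, -18, -10, -24] -> [-16, 51, -27, 7, 20, 46, -15, -7, -21] -> [-16, 51, -27]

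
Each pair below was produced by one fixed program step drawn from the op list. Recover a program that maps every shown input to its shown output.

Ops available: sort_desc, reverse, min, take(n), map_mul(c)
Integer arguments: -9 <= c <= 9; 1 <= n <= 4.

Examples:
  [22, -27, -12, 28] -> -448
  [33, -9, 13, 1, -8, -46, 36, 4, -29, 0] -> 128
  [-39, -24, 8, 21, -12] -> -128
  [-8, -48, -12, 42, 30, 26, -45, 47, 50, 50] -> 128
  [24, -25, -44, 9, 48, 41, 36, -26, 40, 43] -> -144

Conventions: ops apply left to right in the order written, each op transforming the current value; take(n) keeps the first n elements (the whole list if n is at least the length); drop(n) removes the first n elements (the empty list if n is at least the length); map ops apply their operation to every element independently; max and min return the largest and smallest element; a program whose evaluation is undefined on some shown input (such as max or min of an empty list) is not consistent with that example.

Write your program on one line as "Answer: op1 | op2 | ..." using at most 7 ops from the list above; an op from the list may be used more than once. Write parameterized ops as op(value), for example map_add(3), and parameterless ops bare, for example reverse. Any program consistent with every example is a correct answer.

sort_desc | map_mul(-4) | reverse | take(4) | map_mul(4) | min

Check, running the answer program on each example:
  [22, -27, -12, 28] -> [28, 22, -12, -27] -> [-112, -88, 48, 108] -> [108, 48, -88, -112] -> [108, 48, -88, -112] -> [432, 192, -352, -448] -> -448
  [33, -9, 13, 1, -8, -46, 36, 4, -29, 0] -> [36, 33, 13, 4, 1, 0, -8, -9, -29, -46] -> [-144, -132, -52, -16, -4, 0, 32, 36, 116, 184] -> [184, 116, 36, 32, 0, -4, -16, -52, -132, -144] -> [184, 116, 36, 32] -> [736, 464, 144, 128] -> 128
  [-39, -24, 8, 21, -12] -> [21, 8, -12, -24, -39] -> [-84, -32, 48, 96, 156] -> [156, 96, 48, -32, -84] -> [156, 96, 48, -32] -> [624, 384, 192, -128] -> -128
  [-8, -48, -12, 42, 30, 26, -45, 47, 50, 50] -> [50, 50, 47, 42, 30, 26, -8, -12, -45, -48] -> [-200, -200, -188, -168, -120, -104, 32, 48, 180, 192] -> [192, 180, 48, 32, -104, -120, -168, -188, -200, -200] -> [192, 180, 48, 32] -> [768, 720, 192, 128] -> 128
  [24, -25, -44, 9, 48, 41, 36, -26, 40, 43] -> [48, 43, 41, 40, 36, 24, 9, -25, -26, -44] -> [-192, -172, -164, -160, -144, -96, -36, 100, 104, 176] -> [176, 104, 100, -36, -96, -144, -160, -164, -172, -192] -> [176, 104, 100, -36] -> [704, 416, 400, -144] -> -144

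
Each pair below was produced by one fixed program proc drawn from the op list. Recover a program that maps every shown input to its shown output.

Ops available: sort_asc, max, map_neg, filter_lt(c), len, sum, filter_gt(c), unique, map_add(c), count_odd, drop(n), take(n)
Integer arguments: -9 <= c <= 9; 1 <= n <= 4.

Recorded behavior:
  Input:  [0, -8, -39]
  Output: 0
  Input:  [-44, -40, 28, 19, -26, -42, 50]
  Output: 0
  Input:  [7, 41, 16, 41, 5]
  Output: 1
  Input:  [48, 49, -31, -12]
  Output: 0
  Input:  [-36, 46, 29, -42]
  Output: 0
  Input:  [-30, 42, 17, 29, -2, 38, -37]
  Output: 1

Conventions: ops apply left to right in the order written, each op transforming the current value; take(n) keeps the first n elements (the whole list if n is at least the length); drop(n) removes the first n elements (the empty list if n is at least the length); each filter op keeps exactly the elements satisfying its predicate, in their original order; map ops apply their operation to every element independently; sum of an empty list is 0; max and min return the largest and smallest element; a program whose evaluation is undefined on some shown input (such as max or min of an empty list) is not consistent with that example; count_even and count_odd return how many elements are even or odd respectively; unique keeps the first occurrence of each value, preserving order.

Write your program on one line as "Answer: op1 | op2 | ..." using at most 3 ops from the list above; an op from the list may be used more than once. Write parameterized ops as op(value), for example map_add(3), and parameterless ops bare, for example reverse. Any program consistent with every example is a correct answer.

drop(4) | count_odd

Check, running the answer program on each example:
  [0, -8, -39] -> [] -> 0
  [-44, -40, 28, 19, -26, -42, 50] -> [-26, -42, 50] -> 0
  [7, 41, 16, 41, 5] -> [5] -> 1
  [48, 49, -31, -12] -> [] -> 0
  [-36, 46, 29, -42] -> [] -> 0
  [-30, 42, 17, 29, -2, 38, -37] -> [-2, 38, -37] -> 1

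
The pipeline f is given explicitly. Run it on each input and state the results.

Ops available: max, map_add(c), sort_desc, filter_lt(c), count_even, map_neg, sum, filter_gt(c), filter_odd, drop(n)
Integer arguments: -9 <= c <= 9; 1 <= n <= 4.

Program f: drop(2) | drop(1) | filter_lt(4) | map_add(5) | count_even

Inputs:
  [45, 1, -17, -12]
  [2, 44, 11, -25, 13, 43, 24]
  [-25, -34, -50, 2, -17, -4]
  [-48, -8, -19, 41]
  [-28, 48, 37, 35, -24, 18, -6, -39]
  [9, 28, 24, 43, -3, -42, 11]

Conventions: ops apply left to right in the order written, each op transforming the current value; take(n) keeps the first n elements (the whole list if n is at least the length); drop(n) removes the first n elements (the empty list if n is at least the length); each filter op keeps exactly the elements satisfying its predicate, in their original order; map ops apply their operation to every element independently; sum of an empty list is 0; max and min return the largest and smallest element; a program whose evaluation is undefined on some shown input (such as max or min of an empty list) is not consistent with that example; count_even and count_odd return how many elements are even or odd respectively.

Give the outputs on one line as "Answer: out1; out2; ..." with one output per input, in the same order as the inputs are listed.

Execution, op by op:
  [45, 1, -17, -12] -> [-17, -12] -> [-12] -> [-12] -> [-7] -> 0
  [2, 44, 11, -25, 13, 43, 24] -> [11, -25, 13, 43, 24] -> [-25, 13, 43, 24] -> [-25] -> [-20] -> 1
  [-25, -34, -50, 2, -17, -4] -> [-50, 2, -17, -4] -> [2, -17, -4] -> [2, -17, -4] -> [7, -12, 1] -> 1
  [-48, -8, -19, 41] -> [-19, 41] -> [41] -> [] -> [] -> 0
  [-28, 48, 37, 35, -24, 18, -6, -39] -> [37, 35, -24, 18, -6, -39] -> [35, -24, 18, -6, -39] -> [-24, -6, -39] -> [-19, -1, -34] -> 1
  [9, 28, 24, 43, -3, -42, 11] -> [24, 43, -3, -42, 11] -> [43, -3, -42, 11] -> [-3, -42] -> [2, -37] -> 1

0; 1; 1; 0; 1; 1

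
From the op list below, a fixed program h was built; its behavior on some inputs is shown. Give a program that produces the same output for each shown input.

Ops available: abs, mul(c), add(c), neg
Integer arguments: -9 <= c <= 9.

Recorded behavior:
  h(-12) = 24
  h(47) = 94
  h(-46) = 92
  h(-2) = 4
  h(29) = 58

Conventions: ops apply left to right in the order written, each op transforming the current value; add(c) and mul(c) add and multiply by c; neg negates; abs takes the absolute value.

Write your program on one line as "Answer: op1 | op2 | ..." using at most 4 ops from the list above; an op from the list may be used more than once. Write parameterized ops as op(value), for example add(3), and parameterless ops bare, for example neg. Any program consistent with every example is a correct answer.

abs | mul(-2) | abs

Check, running the answer program on each example:
  -12 -> 12 -> -24 -> 24
  47 -> 47 -> -94 -> 94
  -46 -> 46 -> -92 -> 92
  -2 -> 2 -> -4 -> 4
  29 -> 29 -> -58 -> 58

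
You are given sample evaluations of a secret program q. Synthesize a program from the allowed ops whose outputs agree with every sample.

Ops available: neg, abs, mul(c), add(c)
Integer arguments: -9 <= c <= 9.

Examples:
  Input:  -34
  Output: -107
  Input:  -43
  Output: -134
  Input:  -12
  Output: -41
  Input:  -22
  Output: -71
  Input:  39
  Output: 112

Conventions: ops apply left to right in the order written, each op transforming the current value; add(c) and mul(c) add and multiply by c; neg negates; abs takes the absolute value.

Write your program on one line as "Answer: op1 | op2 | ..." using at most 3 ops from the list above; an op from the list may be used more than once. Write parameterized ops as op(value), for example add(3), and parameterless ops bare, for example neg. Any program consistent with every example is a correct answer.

mul(-3) | neg | add(-5)

Check, running the answer program on each example:
  -34 -> 102 -> -102 -> -107
  -43 -> 129 -> -129 -> -134
  -12 -> 36 -> -36 -> -41
  -22 -> 66 -> -66 -> -71
  39 -> -117 -> 117 -> 112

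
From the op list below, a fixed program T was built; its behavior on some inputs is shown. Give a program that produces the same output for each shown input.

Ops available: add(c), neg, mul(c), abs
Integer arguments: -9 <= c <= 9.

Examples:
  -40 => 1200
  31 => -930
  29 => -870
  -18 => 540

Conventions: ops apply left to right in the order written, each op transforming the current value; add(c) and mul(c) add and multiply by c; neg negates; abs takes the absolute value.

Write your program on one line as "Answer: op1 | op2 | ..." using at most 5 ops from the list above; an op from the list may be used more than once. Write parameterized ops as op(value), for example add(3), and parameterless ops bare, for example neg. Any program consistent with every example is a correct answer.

neg | mul(-2) | mul(-5) | mul(3)

Check, running the answer program on each example:
  -40 -> 40 -> -80 -> 400 -> 1200
  31 -> -31 -> 62 -> -310 -> -930
  29 -> -29 -> 58 -> -290 -> -870
  -18 -> 18 -> -36 -> 180 -> 540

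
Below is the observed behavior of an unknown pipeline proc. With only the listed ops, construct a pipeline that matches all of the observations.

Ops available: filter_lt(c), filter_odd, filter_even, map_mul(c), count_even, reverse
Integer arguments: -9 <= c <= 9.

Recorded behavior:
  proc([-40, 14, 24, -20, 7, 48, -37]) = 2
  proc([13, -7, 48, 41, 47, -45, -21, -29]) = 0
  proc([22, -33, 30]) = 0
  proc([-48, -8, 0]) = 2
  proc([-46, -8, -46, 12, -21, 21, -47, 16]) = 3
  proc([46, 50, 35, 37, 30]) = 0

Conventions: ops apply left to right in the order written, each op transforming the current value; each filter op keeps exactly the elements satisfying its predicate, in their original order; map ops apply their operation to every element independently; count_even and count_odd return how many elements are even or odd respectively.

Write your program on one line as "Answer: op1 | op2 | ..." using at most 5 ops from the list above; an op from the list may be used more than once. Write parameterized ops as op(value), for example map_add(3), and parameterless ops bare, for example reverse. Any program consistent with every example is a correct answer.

filter_lt(5) | filter_lt(0) | reverse | filter_even | count_even

Check, running the answer program on each example:
  [-40, 14, 24, -20, 7, 48, -37] -> [-40, -20, -37] -> [-40, -20, -37] -> [-37, -20, -40] -> [-20, -40] -> 2
  [13, -7, 48, 41, 47, -45, -21, -29] -> [-7, -45, -21, -29] -> [-7, -45, -21, -29] -> [-29, -21, -45, -7] -> [] -> 0
  [22, -33, 30] -> [-33] -> [-33] -> [-33] -> [] -> 0
  [-48, -8, 0] -> [-48, -8, 0] -> [-48, -8] -> [-8, -48] -> [-8, -48] -> 2
  [-46, -8, -46, 12, -21, 21, -47, 16] -> [-46, -8, -46, -21, -47] -> [-46, -8, -46, -21, -47] -> [-47, -21, -46, -8, -46] -> [-46, -8, -46] -> 3
  [46, 50, 35, 37, 30] -> [] -> [] -> [] -> [] -> 0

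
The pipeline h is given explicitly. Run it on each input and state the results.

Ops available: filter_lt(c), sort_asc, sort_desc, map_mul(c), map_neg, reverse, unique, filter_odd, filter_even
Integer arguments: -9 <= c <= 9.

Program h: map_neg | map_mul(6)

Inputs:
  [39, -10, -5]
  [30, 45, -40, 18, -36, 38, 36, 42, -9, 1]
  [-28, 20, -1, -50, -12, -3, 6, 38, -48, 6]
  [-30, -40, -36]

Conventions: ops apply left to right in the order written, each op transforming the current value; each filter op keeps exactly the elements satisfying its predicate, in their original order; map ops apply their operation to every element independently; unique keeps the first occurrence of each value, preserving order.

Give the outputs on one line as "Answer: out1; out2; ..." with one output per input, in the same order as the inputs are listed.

Execution, op by op:
  [39, -10, -5] -> [-39, 10, 5] -> [-234, 60, 30]
  [30, 45, -40, 18, -36, 38, 36, 42, -9, 1] -> [-30, -45, 40, -18, 36, -38, -36, -42, 9, -1] -> [-180, -270, 240, -108, 216, -228, -216, -252, 54, -6]
  [-28, 20, -1, -50, -12, -3, 6, 38, -48, 6] -> [28, -20, 1, 50, 12, 3, -6, -38, 48, -6] -> [168, -120, 6, 300, 72, 18, -36, -228, 288, -36]
  [-30, -40, -36] -> [30, 40, 36] -> [180, 240, 216]

[-234, 60, 30]; [-180, -270, 240, -108, 216, -228, -216, -252, 54, -6]; [168, -120, 6, 300, 72, 18, -36, -228, 288, -36]; [180, 240, 216]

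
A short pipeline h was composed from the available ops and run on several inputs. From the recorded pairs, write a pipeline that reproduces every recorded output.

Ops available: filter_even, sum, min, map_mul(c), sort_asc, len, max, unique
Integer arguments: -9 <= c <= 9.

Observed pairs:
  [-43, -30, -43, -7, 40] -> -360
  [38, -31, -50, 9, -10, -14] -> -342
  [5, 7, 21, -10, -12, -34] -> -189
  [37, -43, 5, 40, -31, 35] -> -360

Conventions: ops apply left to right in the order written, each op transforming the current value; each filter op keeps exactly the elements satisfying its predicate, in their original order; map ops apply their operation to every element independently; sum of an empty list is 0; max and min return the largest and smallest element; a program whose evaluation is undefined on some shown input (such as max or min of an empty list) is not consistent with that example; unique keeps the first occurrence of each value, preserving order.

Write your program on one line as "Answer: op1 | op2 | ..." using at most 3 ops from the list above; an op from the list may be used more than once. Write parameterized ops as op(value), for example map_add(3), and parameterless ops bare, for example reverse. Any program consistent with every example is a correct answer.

map_mul(-9) | unique | min

Check, running the answer program on each example:
  [-43, -30, -43, -7, 40] -> [387, 270, 387, 63, -360] -> [387, 270, 63, -360] -> -360
  [38, -31, -50, 9, -10, -14] -> [-342, 279, 450, -81, 90, 126] -> [-342, 279, 450, -81, 90, 126] -> -342
  [5, 7, 21, -10, -12, -34] -> [-45, -63, -189, 90, 108, 306] -> [-45, -63, -189, 90, 108, 306] -> -189
  [37, -43, 5, 40, -31, 35] -> [-333, 387, -45, -360, 279, -315] -> [-333, 387, -45, -360, 279, -315] -> -360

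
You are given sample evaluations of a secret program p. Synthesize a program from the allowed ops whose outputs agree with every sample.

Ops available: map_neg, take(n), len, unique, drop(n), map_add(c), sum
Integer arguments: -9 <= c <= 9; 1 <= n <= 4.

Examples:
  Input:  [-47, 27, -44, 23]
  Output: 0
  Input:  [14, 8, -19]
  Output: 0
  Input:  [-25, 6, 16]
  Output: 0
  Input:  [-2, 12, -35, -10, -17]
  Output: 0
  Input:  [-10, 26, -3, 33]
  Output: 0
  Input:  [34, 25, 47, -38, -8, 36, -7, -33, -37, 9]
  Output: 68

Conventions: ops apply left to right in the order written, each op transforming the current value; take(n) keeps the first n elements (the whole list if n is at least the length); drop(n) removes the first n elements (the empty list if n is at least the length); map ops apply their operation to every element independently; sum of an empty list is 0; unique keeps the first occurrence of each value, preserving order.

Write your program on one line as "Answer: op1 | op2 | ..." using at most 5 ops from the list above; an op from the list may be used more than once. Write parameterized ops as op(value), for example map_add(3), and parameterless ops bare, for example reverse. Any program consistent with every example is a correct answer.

map_neg | drop(3) | drop(3) | sum

Check, running the answer program on each example:
  [-47, 27, -44, 23] -> [47, -27, 44, -23] -> [-23] -> [] -> 0
  [14, 8, -19] -> [-14, -8, 19] -> [] -> [] -> 0
  [-25, 6, 16] -> [25, -6, -16] -> [] -> [] -> 0
  [-2, 12, -35, -10, -17] -> [2, -12, 35, 10, 17] -> [10, 17] -> [] -> 0
  [-10, 26, -3, 33] -> [10, -26, 3, -33] -> [-33] -> [] -> 0
  [34, 25, 47, -38, -8, 36, -7, -33, -37, 9] -> [-34, -25, -47, 38, 8, -36, 7, 33, 37, -9] -> [38, 8, -36, 7, 33, 37, -9] -> [7, 33, 37, -9] -> 68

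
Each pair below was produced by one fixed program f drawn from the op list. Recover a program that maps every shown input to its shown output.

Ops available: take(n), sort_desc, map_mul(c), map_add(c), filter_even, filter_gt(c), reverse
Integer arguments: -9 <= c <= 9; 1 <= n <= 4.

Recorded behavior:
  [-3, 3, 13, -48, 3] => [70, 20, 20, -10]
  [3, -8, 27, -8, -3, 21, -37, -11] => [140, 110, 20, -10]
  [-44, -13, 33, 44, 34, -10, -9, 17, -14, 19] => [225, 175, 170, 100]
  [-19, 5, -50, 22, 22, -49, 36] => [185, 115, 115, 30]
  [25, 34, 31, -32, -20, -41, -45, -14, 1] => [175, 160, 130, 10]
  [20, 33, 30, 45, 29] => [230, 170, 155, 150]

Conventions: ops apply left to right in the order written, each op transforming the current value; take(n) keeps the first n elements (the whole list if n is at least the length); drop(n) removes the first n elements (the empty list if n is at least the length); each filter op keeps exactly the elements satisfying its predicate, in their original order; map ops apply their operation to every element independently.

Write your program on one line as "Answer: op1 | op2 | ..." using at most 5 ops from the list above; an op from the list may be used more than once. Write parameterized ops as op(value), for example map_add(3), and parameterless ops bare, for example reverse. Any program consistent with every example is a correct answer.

sort_desc | take(4) | map_add(2) | map_mul(5) | map_add(-5)

Check, running the answer program on each example:
  [-3, 3, 13, -48, 3] -> [13, 3, 3, -3, -48] -> [13, 3, 3, -3] -> [15, 5, 5, -1] -> [75, 25, 25, -5] -> [70, 20, 20, -10]
  [3, -8, 27, -8, -3, 21, -37, -11] -> [27, 21, 3, -3, -8, -8, -11, -37] -> [27, 21, 3, -3] -> [29, 23, 5, -1] -> [145, 115, 25, -5] -> [140, 110, 20, -10]
  [-44, -13, 33, 44, 34, -10, -9, 17, -14, 19] -> [44, 34, 33, 19, 17, -9, -10, -13, -14, -44] -> [44, 34, 33, 19] -> [46, 36, 35, 21] -> [230, 180, 175, 105] -> [225, 175, 170, 100]
  [-19, 5, -50, 22, 22, -49, 36] -> [36, 22, 22, 5, -19, -49, -50] -> [36, 22, 22, 5] -> [38, 24, 24, 7] -> [190, 120, 120, 35] -> [185, 115, 115, 30]
  [25, 34, 31, -32, -20, -41, -45, -14, 1] -> [34, 31, 25, 1, -14, -20, -32, -41, -45] -> [34, 31, 25, 1] -> [36, 33, 27, 3] -> [180, 165, 135, 15] -> [175, 160, 130, 10]
  [20, 33, 30, 45, 29] -> [45, 33, 30, 29, 20] -> [45, 33, 30, 29] -> [47, 35, 32, 31] -> [235, 175, 160, 155] -> [230, 170, 155, 150]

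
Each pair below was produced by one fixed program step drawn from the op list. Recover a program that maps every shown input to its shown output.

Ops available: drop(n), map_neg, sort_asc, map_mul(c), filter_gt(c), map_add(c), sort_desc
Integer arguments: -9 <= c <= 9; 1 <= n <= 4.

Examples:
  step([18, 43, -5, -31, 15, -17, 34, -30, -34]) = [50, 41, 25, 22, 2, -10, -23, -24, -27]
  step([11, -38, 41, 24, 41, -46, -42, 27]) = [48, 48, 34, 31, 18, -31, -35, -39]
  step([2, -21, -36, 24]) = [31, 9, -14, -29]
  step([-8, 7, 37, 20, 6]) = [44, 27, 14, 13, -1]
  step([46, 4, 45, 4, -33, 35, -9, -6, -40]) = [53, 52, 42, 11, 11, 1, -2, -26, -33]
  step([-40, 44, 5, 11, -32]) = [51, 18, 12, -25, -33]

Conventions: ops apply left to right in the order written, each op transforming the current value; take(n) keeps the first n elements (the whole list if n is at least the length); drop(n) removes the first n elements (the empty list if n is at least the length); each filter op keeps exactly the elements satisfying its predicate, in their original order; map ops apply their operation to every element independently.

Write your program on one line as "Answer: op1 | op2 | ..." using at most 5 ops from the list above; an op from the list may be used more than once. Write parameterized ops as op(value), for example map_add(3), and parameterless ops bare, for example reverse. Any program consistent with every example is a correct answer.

map_add(6) | map_add(9) | sort_asc | map_add(-8) | sort_desc

Check, running the answer program on each example:
  [18, 43, -5, -31, 15, -17, 34, -30, -34] -> [24, 49, 1, -25, 21, -11, 40, -24, -28] -> [33, 58, 10, -16, 30, -2, 49, -15, -19] -> [-19, -16, -15, -2, 10, 30, 33, 49, 58] -> [-27, -24, -23, -10, 2, 22, 25, 41, 50] -> [50, 41, 25, 22, 2, -10, -23, -24, -27]
  [11, -38, 41, 24, 41, -46, -42, 27] -> [17, -32, 47, 30, 47, -40, -36, 33] -> [26, -23, 56, 39, 56, -31, -27, 42] -> [-31, -27, -23, 26, 39, 42, 56, 56] -> [-39, -35, -31, 18, 31, 34, 48, 48] -> [48, 48, 34, 31, 18, -31, -35, -39]
  [2, -21, -36, 24] -> [8, -15, -30, 30] -> [17, -6, -21, 39] -> [-21, -6, 17, 39] -> [-29, -14, 9, 31] -> [31, 9, -14, -29]
  [-8, 7, 37, 20, 6] -> [-2, 13, 43, 26, 12] -> [7, 22, 52, 35, 21] -> [7, 21, 22, 35, 52] -> [-1, 13, 14, 27, 44] -> [44, 27, 14, 13, -1]
  [46, 4, 45, 4, -33, 35, -9, -6, -40] -> [52, 10, 51, 10, -27, 41, -3, 0, -34] -> [61, 19, 60, 19, -18, 50, 6, 9, -25] -> [-25, -18, 6, 9, 19, 19, 50, 60, 61] -> [-33, -26, -2, 1, 11, 11, 42, 52, 53] -> [53, 52, 42, 11, 11, 1, -2, -26, -33]
  [-40, 44, 5, 11, -32] -> [-34, 50, 11, 17, -26] -> [-25, 59, 20, 26, -17] -> [-25, -17, 20, 26, 59] -> [-33, -25, 12, 18, 51] -> [51, 18, 12, -25, -33]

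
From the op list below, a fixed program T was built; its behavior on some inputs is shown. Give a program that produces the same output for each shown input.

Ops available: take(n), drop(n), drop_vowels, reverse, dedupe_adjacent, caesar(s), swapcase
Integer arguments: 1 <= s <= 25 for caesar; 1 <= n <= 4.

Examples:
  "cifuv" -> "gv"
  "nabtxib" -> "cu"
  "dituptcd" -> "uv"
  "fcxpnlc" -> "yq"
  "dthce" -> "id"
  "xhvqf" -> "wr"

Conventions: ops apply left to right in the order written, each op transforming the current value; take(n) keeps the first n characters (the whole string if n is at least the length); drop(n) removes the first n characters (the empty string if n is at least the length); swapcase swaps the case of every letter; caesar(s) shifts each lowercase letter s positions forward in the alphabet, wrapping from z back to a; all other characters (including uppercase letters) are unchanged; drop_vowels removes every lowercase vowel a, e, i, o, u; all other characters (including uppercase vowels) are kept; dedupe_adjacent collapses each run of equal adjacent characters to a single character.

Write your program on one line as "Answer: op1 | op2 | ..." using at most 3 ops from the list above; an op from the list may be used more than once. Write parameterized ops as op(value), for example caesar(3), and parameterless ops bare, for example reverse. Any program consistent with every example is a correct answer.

drop(2) | take(2) | caesar(1)

Check, running the answer program on each example:
  "cifuv" -> "fuv" -> "fu" -> "gv"
  "nabtxib" -> "btxib" -> "bt" -> "cu"
  "dituptcd" -> "tuptcd" -> "tu" -> "uv"
  "fcxpnlc" -> "xpnlc" -> "xp" -> "yq"
  "dthce" -> "hce" -> "hc" -> "id"
  "xhvqf" -> "vqf" -> "vq" -> "wr"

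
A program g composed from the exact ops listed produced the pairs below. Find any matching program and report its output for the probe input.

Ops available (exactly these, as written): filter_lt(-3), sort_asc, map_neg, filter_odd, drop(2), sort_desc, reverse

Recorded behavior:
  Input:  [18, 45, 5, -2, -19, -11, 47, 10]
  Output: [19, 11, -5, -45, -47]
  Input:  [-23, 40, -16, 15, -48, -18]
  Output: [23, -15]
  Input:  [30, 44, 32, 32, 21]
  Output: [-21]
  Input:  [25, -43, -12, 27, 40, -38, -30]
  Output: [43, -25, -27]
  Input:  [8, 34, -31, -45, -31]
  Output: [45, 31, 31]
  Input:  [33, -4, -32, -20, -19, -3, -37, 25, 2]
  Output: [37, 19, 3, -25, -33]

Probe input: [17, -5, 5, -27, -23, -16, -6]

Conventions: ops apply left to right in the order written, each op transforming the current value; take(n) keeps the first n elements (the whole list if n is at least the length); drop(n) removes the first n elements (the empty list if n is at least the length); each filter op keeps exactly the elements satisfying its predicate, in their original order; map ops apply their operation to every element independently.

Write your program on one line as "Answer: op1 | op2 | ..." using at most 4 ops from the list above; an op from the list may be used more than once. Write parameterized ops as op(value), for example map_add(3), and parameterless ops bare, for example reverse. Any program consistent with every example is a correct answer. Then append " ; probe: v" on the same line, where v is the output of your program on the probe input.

sort_asc | filter_odd | map_neg ; probe: [27, 23, 5, -5, -17]

Check, running the answer program on each example:
  [18, 45, 5, -2, -19, -11, 47, 10] -> [-19, -11, -2, 5, 10, 18, 45, 47] -> [-19, -11, 5, 45, 47] -> [19, 11, -5, -45, -47]
  [-23, 40, -16, 15, -48, -18] -> [-48, -23, -18, -16, 15, 40] -> [-23, 15] -> [23, -15]
  [30, 44, 32, 32, 21] -> [21, 30, 32, 32, 44] -> [21] -> [-21]
  [25, -43, -12, 27, 40, -38, -30] -> [-43, -38, -30, -12, 25, 27, 40] -> [-43, 25, 27] -> [43, -25, -27]
  [8, 34, -31, -45, -31] -> [-45, -31, -31, 8, 34] -> [-45, -31, -31] -> [45, 31, 31]
  [33, -4, -32, -20, -19, -3, -37, 25, 2] -> [-37, -32, -20, -19, -4, -3, 2, 25, 33] -> [-37, -19, -3, 25, 33] -> [37, 19, 3, -25, -33]
  probe: [17, -5, 5, -27, -23, -16, -6] -> [-27, -23, -16, -6, -5, 5, 17] -> [-27, -23, -5, 5, 17] -> [27, 23, 5, -5, -17]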